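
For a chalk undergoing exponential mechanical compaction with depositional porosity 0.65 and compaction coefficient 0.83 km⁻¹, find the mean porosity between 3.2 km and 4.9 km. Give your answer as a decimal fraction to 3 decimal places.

⟨n⟩ = (1/(d₂−d₁)) ∫ n₀ e^(−βd) dd = n₀·(e^(−β·d₁) − e^(−β·d₂)) / (β·(d₂−d₁))
e^(−0.83×3.2) = 0.0702; e^(−0.83×4.9) = 0.0171
⟨n⟩ = 0.65 × (0.0702 − 0.0171) / (0.83 × 1.7) = 0.65 × 0.0376 = 0.0245

0.024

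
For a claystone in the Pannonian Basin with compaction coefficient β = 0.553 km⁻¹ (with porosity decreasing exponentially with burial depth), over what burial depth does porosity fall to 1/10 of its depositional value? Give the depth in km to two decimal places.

4.16 km

phi/phi₀ = 1/10 ⇒ exp(−β·d) = 1/10 ⇒ d = ln(10) / β
d = 2.3026 / 0.553 = 4.164 km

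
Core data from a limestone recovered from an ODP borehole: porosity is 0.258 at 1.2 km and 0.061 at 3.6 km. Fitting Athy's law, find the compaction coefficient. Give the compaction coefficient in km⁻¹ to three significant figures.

0.601 km⁻¹

Athy: φ(z) = φ₀ e^(−kz) ⇒ φ₁/φ₂ = e^{k(z₂−z₁)} ⇒ k = ln(φ₁/φ₂)/(z₂−z₁)
k = ln(0.258/0.061) / (3.6 − 1.2) = ln(4.23) / 2.4 = 1.4421 / 2.4 = 0.6009 km⁻¹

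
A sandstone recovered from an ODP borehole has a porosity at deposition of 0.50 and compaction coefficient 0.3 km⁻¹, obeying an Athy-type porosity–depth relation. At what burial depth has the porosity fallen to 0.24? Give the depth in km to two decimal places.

Invert Athy's law: Z = ln(n₀/n) / k
Z = ln(0.5/0.24) / 0.3 = ln(2.083) / 0.3 = 0.7340 / 0.3 = 2.447 km

2.45 km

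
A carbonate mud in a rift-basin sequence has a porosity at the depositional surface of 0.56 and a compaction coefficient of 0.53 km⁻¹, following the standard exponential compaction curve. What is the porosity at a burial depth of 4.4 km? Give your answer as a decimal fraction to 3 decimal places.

0.054

φ = φ₀·exp(−k·d) = 0.56 × exp(−0.53 × 4.4) = 0.56 × exp(−2.332)
  = 0.56 × 0.0971 = 0.0544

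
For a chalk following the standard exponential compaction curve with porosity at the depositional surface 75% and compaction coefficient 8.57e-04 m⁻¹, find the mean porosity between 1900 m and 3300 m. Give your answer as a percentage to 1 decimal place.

Working in km (1 km = 1000 m; β in km⁻¹ = β in m⁻¹ × 1000):
⟨phi⟩ = (1/(z₂−z₁)) ∫ phi₀ e^(−βz) dz = phi₀·(e^(−β·z₁) − e^(−β·z₂)) / (β·(z₂−z₁))
e^(−0.857×1.9) = 0.1963; e^(−0.857×3.3) = 0.0591
⟨phi⟩ = 0.75 × (0.1963 − 0.0591) / (0.857 × 1.4) = 0.75 × 0.1143 = 0.0857

8.6%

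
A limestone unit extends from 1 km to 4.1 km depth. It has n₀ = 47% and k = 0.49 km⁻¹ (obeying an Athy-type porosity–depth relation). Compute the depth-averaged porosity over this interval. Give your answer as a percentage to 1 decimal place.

⟨n⟩ = (1/(Z₂−Z₁)) ∫ n₀ e^(−kZ) dZ = n₀·(e^(−k·Z₁) − e^(−k·Z₂)) / (k·(Z₂−Z₁))
e^(−0.49×1) = 0.6126; e^(−0.49×4.1) = 0.1341
⟨n⟩ = 0.47 × (0.6126 − 0.1341) / (0.49 × 3.1) = 0.47 × 0.3150 = 0.1481

14.8%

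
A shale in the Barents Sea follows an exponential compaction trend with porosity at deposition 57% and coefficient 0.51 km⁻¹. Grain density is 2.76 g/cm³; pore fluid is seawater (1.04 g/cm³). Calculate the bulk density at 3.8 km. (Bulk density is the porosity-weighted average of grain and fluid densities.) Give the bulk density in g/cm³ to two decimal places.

Porosity at depth: phi = 0.57·exp(−0.51×3.8) = 0.57×0.1440 = 0.0821
Bulk density: ρ_b = (1−phi)ρ_g + phi·ρ_f = 0.9179×2.76 + 0.0821×1.04
       = 2.533 + 0.085 = 2.619 g/cm³

2.62 g/cm³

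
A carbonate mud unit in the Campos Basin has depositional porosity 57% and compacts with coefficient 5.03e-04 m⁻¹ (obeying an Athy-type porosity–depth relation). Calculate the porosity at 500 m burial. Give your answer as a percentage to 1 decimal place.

44.3%

Working in km (1 km = 1000 m; β in km⁻¹ = β in m⁻¹ × 1000):
phi = phi₀·exp(−β·Z) = 0.57 × exp(−0.503 × 0.5) = 0.57 × exp(−0.2515)
  = 0.57 × 0.7776 = 0.4433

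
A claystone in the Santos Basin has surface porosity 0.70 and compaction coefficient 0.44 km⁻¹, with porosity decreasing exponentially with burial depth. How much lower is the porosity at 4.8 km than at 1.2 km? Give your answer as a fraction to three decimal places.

0.328

φ(1.2) = 0.7·e^(−0.44×1.2) = 0.4128
φ(4.8) = 0.7·e^(−0.44×4.8) = 0.0847
Δφ = 0.4128 − 0.0847 = 0.3282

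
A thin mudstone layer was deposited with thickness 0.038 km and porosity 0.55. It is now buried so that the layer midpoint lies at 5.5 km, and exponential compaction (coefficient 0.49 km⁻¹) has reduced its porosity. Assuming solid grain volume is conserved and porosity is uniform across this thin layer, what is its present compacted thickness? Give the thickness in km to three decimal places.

0.018 km

Porosity at 5.5 km: φ = 0.55·exp(−0.49×5.5) = 0.0371
Solid-volume conservation: h(1−φ) = h₀(1−φ₀) ⇒ h = h₀·(1−φ₀)/(1−φ)
h = 0.038 × (1 − 0.55)/(1 − 0.0371) = 0.038 × 0.4674 = 0.0178 km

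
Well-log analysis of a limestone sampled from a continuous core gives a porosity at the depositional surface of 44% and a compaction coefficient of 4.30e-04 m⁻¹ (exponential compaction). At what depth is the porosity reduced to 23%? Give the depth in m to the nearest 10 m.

1510 m

Working in km (1 km = 1000 m; β in km⁻¹ = β in m⁻¹ × 1000):
Invert Athy's law: z = ln(phi₀/phi) / β
z = ln(0.44/0.23) / 0.43 = ln(1.913) / 0.43 = 0.6487 / 0.43 = 1.509 km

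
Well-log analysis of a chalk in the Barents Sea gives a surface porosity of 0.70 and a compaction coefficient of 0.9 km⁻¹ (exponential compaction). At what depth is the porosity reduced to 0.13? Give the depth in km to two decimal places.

Invert Athy's law: d = ln(n₀/n) / k
d = ln(0.7/0.13) / 0.9 = ln(5.385) / 0.9 = 1.6835 / 0.9 = 1.871 km

1.87 km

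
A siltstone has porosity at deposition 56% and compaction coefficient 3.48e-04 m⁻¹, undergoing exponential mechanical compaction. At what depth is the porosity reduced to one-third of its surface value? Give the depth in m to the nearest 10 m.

Working in km (1 km = 1000 m; k in km⁻¹ = k in m⁻¹ × 1000):
n/n₀ = 1/3 ⇒ exp(−k·d) = 1/3 ⇒ d = ln(3) / k
d = 1.0986 / 0.348 = 3.157 km

3160 m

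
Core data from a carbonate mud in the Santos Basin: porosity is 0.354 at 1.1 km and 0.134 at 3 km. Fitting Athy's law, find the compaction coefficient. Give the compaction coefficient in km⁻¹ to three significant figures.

Athy: phi(Z) = phi₀ e^(−kZ) ⇒ phi₁/phi₂ = e^{k(Z₂−Z₁)} ⇒ k = ln(phi₁/phi₂)/(Z₂−Z₁)
k = ln(0.354/0.134) / (3 − 1.1) = ln(2.642) / 1.9 = 0.9715 / 1.9 = 0.5113 km⁻¹

0.511 km⁻¹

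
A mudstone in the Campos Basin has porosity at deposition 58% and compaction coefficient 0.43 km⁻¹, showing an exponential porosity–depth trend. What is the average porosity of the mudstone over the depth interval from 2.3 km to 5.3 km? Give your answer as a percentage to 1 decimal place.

⟨φ⟩ = (1/(Z₂−Z₁)) ∫ φ₀ e^(−cZ) dZ = φ₀·(e^(−c·Z₁) − e^(−c·Z₂)) / (c·(Z₂−Z₁))
e^(−0.43×2.3) = 0.3719; e^(−0.43×5.3) = 0.1024
⟨φ⟩ = 0.58 × (0.3719 − 0.1024) / (0.43 × 3) = 0.58 × 0.2090 = 0.1212

12.1%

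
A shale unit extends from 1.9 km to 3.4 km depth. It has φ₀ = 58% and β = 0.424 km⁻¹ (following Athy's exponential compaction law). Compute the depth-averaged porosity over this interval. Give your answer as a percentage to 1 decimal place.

19.2%

⟨φ⟩ = (1/(Z₂−Z₁)) ∫ φ₀ e^(−βZ) dZ = φ₀·(e^(−β·Z₁) − e^(−β·Z₂)) / (β·(Z₂−Z₁))
e^(−0.424×1.9) = 0.4468; e^(−0.424×3.4) = 0.2365
⟨φ⟩ = 0.58 × (0.4468 − 0.2365) / (0.424 × 1.5) = 0.58 × 0.3306 = 0.1918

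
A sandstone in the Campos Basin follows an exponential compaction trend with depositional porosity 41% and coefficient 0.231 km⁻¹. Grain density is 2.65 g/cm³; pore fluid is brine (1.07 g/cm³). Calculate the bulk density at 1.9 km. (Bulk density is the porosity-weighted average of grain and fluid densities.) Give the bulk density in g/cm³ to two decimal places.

Porosity at depth: phi = 0.41·exp(−0.231×1.9) = 0.41×0.6447 = 0.2643
Bulk density: ρ_b = (1−phi)ρ_g + phi·ρ_f = 0.7357×2.65 + 0.2643×1.07
       = 1.949 + 0.283 = 2.232 g/cm³

2.23 g/cm³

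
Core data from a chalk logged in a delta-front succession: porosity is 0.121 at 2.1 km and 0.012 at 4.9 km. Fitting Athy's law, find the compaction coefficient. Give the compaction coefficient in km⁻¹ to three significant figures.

0.825 km⁻¹

Athy: φ(d) = φ₀ e^(−βd) ⇒ φ₁/φ₂ = e^{β(d₂−d₁)} ⇒ β = ln(φ₁/φ₂)/(d₂−d₁)
β = ln(0.121/0.012) / (4.9 − 2.1) = ln(10.08) / 2.8 = 2.3109 / 2.8 = 0.8253 km⁻¹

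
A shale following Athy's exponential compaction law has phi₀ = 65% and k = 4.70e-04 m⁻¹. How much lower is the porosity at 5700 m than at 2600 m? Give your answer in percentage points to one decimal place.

Working in km (1 km = 1000 m; k in km⁻¹ = k in m⁻¹ × 1000):
phi(2.6) = 0.65·e^(−0.47×2.6) = 0.1915
phi(5.7) = 0.65·e^(−0.47×5.7) = 0.0446
Δphi = 0.1915 − 0.0446 = 0.1469

14.7 percentage points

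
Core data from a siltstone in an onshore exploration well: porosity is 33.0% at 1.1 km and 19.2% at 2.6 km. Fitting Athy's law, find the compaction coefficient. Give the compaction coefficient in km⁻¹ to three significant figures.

Athy: n(z) = n₀ e^(−cz) ⇒ n₁/n₂ = e^{c(z₂−z₁)} ⇒ c = ln(n₁/n₂)/(z₂−z₁)
c = ln(0.33/0.192) / (2.6 − 1.1) = ln(1.719) / 1.5 = 0.5416 / 1.5 = 0.3611 km⁻¹

0.361 km⁻¹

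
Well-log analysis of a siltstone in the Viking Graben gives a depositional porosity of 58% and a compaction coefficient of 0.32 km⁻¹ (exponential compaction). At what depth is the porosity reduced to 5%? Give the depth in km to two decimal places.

Invert Athy's law: Z = ln(phi₀/phi) / β
Z = ln(0.58/0.05) / 0.32 = ln(11.6) / 0.32 = 2.4510 / 0.32 = 7.659 km

7.66 km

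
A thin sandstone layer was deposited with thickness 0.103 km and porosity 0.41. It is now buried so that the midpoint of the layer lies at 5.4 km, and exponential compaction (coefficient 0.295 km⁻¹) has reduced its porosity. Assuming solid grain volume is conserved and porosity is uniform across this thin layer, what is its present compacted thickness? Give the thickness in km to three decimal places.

Porosity at 5.4 km: φ = 0.41·exp(−0.295×5.4) = 0.0834
Solid-volume conservation: h(1−φ) = h₀(1−φ₀) ⇒ h = h₀·(1−φ₀)/(1−φ)
h = 0.103 × (1 − 0.41)/(1 − 0.0834) = 0.103 × 0.6437 = 0.0663 km

0.066 km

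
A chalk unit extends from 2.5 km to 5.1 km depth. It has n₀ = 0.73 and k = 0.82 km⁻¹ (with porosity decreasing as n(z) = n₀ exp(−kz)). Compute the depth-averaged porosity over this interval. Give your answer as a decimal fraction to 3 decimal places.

0.039

⟨n⟩ = (1/(z₂−z₁)) ∫ n₀ e^(−kz) dz = n₀·(e^(−k·z₁) − e^(−k·z₂)) / (k·(z₂−z₁))
e^(−0.82×2.5) = 0.1287; e^(−0.82×5.1) = 0.0153
⟨n⟩ = 0.73 × (0.1287 − 0.0153) / (0.82 × 2.6) = 0.73 × 0.0532 = 0.0389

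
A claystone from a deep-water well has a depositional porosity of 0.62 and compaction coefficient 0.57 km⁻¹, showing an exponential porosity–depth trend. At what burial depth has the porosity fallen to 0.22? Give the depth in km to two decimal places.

1.82 km

Invert Athy's law: d = ln(phi₀/phi) / k
d = ln(0.62/0.22) / 0.57 = ln(2.818) / 0.57 = 1.0361 / 0.57 = 1.818 km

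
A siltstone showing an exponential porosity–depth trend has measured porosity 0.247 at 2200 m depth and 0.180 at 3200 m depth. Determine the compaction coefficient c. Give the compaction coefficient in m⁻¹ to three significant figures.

0.000316 m⁻¹

Working in km (1 km = 1000 m; c in km⁻¹ = c in m⁻¹ × 1000):
Athy: φ(z) = φ₀ e^(−cz) ⇒ φ₁/φ₂ = e^{c(z₂−z₁)} ⇒ c = ln(φ₁/φ₂)/(z₂−z₁)
c = ln(0.247/0.18) / (3.2 − 2.2) = ln(1.372) / 1 = 0.3164 / 1 = 0.3164 km⁻¹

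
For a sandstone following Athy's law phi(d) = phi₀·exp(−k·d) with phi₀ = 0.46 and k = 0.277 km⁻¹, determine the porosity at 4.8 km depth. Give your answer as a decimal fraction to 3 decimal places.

phi = phi₀·exp(−k·d) = 0.46 × exp(−0.277 × 4.8) = 0.46 × exp(−1.33)
  = 0.46 × 0.2646 = 0.1217

0.122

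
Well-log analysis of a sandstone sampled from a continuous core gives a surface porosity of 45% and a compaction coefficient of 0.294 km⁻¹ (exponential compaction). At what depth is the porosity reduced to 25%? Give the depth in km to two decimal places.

Invert Athy's law: d = ln(φ₀/φ) / k
d = ln(0.45/0.25) / 0.294 = ln(1.8) / 0.294 = 0.5878 / 0.294 = 1.999 km

2.00 km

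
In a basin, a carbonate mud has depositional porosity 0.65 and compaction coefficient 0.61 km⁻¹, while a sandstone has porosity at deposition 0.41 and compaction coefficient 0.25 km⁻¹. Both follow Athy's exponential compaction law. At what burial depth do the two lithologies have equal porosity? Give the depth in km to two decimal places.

Set n₀ₐ e^(−kₐd) = n₀ᵦ e^(−kᵦd) ⇒ ln(n₀ₐ/n₀ᵦ) = (kₐ − kᵦ)·d
d = ln(0.65/0.41) / (0.61 − 0.25) = 0.4608 / 0.36 = 1.280 km

1.28 km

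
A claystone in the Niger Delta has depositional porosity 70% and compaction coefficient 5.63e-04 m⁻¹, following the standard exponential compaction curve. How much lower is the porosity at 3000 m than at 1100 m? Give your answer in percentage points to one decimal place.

24.8 percentage points

Working in km (1 km = 1000 m; β in km⁻¹ = β in m⁻¹ × 1000):
φ(1.1) = 0.7·e^(−0.563×1.1) = 0.3768
φ(3) = 0.7·e^(−0.563×3) = 0.1293
Δφ = 0.3768 − 0.1293 = 0.2475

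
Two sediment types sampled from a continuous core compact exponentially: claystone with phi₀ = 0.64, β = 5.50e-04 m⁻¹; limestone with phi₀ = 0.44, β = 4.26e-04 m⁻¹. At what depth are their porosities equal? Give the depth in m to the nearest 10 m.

3020 m

Working in km (1 km = 1000 m; β in km⁻¹ = β in m⁻¹ × 1000):
Set phi₀ₐ e^(−βₐZ) = phi₀ᵦ e^(−βᵦZ) ⇒ ln(phi₀ₐ/phi₀ᵦ) = (βₐ − βᵦ)·Z
Z = ln(0.64/0.44) / (0.55 − 0.426) = 0.3747 / 0.124 = 3.022 km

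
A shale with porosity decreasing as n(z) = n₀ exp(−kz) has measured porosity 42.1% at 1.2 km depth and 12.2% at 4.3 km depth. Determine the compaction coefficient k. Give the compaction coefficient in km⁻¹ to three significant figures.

0.400 km⁻¹

Athy: n(z) = n₀ e^(−kz) ⇒ n₁/n₂ = e^{k(z₂−z₁)} ⇒ k = ln(n₁/n₂)/(z₂−z₁)
k = ln(0.421/0.122) / (4.3 − 1.2) = ln(3.451) / 3.1 = 1.2386 / 3.1 = 0.3996 km⁻¹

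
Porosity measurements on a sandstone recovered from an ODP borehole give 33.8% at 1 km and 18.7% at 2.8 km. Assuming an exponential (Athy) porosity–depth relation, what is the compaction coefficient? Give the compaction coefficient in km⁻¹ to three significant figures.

Athy: phi(Z) = phi₀ e^(−kZ) ⇒ phi₁/phi₂ = e^{k(Z₂−Z₁)} ⇒ k = ln(phi₁/phi₂)/(Z₂−Z₁)
k = ln(0.338/0.187) / (2.8 − 1) = ln(1.807) / 1.8 = 0.5919 / 1.8 = 0.3289 km⁻¹

0.329 km⁻¹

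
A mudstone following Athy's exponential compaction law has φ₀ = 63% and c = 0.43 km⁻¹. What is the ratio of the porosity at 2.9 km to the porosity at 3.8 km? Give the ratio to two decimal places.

φ(z₁)/φ(z₂) = e^(−c·z₁)/e^(−c·z₂) = e^{c(z₂−z₁)}
= exp(0.43 × 0.9) = exp(0.387) = 1.4726

1.47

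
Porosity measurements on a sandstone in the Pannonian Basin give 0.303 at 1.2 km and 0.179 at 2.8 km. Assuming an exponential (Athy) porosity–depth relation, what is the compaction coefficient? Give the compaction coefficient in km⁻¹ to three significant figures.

0.329 km⁻¹

Athy: φ(Z) = φ₀ e^(−βZ) ⇒ φ₁/φ₂ = e^{β(Z₂−Z₁)} ⇒ β = ln(φ₁/φ₂)/(Z₂−Z₁)
β = ln(0.303/0.179) / (2.8 − 1.2) = ln(1.693) / 1.6 = 0.5263 / 1.6 = 0.329 km⁻¹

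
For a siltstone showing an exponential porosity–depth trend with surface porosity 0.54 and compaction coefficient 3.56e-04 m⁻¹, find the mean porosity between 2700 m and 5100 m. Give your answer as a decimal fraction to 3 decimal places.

0.139

Working in km (1 km = 1000 m; k in km⁻¹ = k in m⁻¹ × 1000):
⟨phi⟩ = (1/(Z₂−Z₁)) ∫ phi₀ e^(−kZ) dZ = phi₀·(e^(−k·Z₁) − e^(−k·Z₂)) / (k·(Z₂−Z₁))
e^(−0.356×2.7) = 0.3824; e^(−0.356×5.1) = 0.1627
⟨phi⟩ = 0.54 × (0.3824 − 0.1627) / (0.356 × 2.4) = 0.54 × 0.2571 = 0.1389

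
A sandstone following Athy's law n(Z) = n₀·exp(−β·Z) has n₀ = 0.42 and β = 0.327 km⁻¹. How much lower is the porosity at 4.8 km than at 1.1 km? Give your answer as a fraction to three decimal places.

0.206

n(1.1) = 0.42·e^(−0.327×1.1) = 0.2931
n(4.8) = 0.42·e^(−0.327×4.8) = 0.0874
Δn = 0.2931 − 0.0874 = 0.2057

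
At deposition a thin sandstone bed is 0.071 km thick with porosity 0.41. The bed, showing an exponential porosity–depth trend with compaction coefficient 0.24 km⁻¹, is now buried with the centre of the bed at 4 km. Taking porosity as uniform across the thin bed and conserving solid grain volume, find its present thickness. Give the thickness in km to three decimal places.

Porosity at 4 km: n = 0.41·exp(−0.24×4) = 0.1570
Solid-volume conservation: h(1−n) = h₀(1−n₀) ⇒ h = h₀·(1−n₀)/(1−n)
h = 0.071 × (1 − 0.41)/(1 − 0.1570) = 0.071 × 0.6999 = 0.0497 km

0.050 km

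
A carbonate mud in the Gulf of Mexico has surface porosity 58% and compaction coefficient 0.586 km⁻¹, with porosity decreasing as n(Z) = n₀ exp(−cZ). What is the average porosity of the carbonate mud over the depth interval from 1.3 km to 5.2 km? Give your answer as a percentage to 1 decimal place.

⟨n⟩ = (1/(Z₂−Z₁)) ∫ n₀ e^(−cZ) dZ = n₀·(e^(−c·Z₁) − e^(−c·Z₂)) / (c·(Z₂−Z₁))
e^(−0.586×1.3) = 0.4668; e^(−0.586×5.2) = 0.0475
⟨n⟩ = 0.58 × (0.4668 − 0.0475) / (0.586 × 3.9) = 0.58 × 0.1835 = 0.1064

10.6%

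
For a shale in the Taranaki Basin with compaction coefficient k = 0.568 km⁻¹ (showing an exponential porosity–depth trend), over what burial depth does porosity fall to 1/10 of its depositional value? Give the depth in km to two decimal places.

n/n₀ = 1/10 ⇒ exp(−k·d) = 1/10 ⇒ d = ln(10) / k
d = 2.3026 / 0.568 = 4.054 km

4.05 km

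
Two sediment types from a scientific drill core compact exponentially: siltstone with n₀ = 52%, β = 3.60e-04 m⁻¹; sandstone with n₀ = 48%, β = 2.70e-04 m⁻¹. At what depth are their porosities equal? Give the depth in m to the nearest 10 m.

890 m

Working in km (1 km = 1000 m; β in km⁻¹ = β in m⁻¹ × 1000):
Set n₀ₐ e^(−βₐd) = n₀ᵦ e^(−βᵦd) ⇒ ln(n₀ₐ/n₀ᵦ) = (βₐ − βᵦ)·d
d = ln(0.52/0.48) / (0.36 − 0.27) = 0.0800 / 0.09 = 0.889 km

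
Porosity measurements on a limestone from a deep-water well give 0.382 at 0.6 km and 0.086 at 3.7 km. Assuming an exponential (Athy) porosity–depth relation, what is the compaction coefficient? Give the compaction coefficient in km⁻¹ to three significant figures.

0.481 km⁻¹

Athy: φ(z) = φ₀ e^(−kz) ⇒ φ₁/φ₂ = e^{k(z₂−z₁)} ⇒ k = ln(φ₁/φ₂)/(z₂−z₁)
k = ln(0.382/0.086) / (3.7 − 0.6) = ln(4.442) / 3.1 = 1.4911 / 3.1 = 0.481 km⁻¹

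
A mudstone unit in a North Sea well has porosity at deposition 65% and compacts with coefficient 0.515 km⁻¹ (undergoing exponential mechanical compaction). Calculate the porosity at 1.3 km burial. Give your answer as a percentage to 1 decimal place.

phi = phi₀·exp(−k·d) = 0.65 × exp(−0.515 × 1.3) = 0.65 × exp(−0.6695)
  = 0.65 × 0.5120 = 0.3328

33.3%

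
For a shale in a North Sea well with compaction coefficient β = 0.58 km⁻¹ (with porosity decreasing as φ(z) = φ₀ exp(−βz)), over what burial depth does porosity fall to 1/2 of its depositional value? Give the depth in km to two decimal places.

1.20 km

φ/φ₀ = 1/2 ⇒ exp(−β·z) = 1/2 ⇒ z = ln(2) / β
z = 0.6931 / 0.58 = 1.195 km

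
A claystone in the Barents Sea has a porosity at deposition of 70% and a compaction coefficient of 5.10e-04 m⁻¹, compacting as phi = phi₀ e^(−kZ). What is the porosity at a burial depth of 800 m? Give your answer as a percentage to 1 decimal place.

Working in km (1 km = 1000 m; k in km⁻¹ = k in m⁻¹ × 1000):
phi = phi₀·exp(−k·Z) = 0.7 × exp(−0.51 × 0.8) = 0.7 × exp(−0.408)
  = 0.7 × 0.6650 = 0.4655

46.5%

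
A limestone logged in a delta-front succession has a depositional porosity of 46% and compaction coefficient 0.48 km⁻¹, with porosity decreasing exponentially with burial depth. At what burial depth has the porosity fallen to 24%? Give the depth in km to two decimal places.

1.36 km

Invert Athy's law: d = ln(phi₀/phi) / k
d = ln(0.46/0.24) / 0.48 = ln(1.917) / 0.48 = 0.6506 / 0.48 = 1.355 km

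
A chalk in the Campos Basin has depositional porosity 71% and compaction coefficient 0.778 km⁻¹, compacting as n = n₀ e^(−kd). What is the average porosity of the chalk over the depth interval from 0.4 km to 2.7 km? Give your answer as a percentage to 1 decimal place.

⟨n⟩ = (1/(d₂−d₁)) ∫ n₀ e^(−kd) dd = n₀·(e^(−k·d₁) − e^(−k·d₂)) / (k·(d₂−d₁))
e^(−0.778×0.4) = 0.7326; e^(−0.778×2.7) = 0.1224
⟨n⟩ = 0.71 × (0.7326 − 0.1224) / (0.778 × 2.3) = 0.71 × 0.3410 = 0.2421

24.2%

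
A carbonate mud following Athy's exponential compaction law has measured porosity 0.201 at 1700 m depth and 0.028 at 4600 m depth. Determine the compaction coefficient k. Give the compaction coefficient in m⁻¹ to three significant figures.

Working in km (1 km = 1000 m; k in km⁻¹ = k in m⁻¹ × 1000):
Athy: φ(z) = φ₀ e^(−kz) ⇒ φ₁/φ₂ = e^{k(z₂−z₁)} ⇒ k = ln(φ₁/φ₂)/(z₂−z₁)
k = ln(0.201/0.028) / (4.6 − 1.7) = ln(7.179) / 2.9 = 1.9711 / 2.9 = 0.6797 km⁻¹

0.000680 m⁻¹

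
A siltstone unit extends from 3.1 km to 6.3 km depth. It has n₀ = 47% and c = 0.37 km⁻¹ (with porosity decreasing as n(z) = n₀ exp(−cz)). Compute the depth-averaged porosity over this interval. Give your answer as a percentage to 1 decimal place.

8.7%

⟨n⟩ = (1/(z₂−z₁)) ∫ n₀ e^(−cz) dz = n₀·(e^(−c·z₁) − e^(−c·z₂)) / (c·(z₂−z₁))
e^(−0.37×3.1) = 0.3176; e^(−0.37×6.3) = 0.0972
⟨n⟩ = 0.47 × (0.3176 − 0.0972) / (0.37 × 3.2) = 0.47 × 0.1861 = 0.0875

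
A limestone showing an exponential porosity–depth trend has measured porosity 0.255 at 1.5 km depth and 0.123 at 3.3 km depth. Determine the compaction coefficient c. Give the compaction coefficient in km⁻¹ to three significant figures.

Athy: φ(z) = φ₀ e^(−cz) ⇒ φ₁/φ₂ = e^{c(z₂−z₁)} ⇒ c = ln(φ₁/φ₂)/(z₂−z₁)
c = ln(0.255/0.123) / (3.3 − 1.5) = ln(2.073) / 1.8 = 0.7291 / 1.8 = 0.405 km⁻¹

0.405 km⁻¹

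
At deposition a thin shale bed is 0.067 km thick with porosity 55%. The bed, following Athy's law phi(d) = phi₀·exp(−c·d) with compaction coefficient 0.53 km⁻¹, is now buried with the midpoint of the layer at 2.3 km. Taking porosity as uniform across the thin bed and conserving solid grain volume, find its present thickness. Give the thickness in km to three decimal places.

Porosity at 2.3 km: phi = 0.55·exp(−0.53×2.3) = 0.1625
Solid-volume conservation: h(1−phi) = h₀(1−phi₀) ⇒ h = h₀·(1−phi₀)/(1−phi)
h = 0.067 × (1 − 0.55)/(1 − 0.1625) = 0.067 × 0.5373 = 0.0360 km

0.036 km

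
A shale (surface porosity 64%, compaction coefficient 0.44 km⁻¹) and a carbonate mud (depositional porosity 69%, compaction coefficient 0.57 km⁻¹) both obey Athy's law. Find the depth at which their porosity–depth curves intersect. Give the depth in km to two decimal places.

0.58 km

Set phi₀ₐ e^(−kₐZ) = phi₀ᵦ e^(−kᵦZ) ⇒ ln(phi₀ₐ/phi₀ᵦ) = (kₐ − kᵦ)·Z
Z = ln(0.64/0.69) / (0.44 − 0.57) = -0.0752 / -0.13 = 0.579 km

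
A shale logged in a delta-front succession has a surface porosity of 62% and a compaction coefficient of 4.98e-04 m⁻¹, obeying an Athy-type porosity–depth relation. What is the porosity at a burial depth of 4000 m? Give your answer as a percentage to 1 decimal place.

Working in km (1 km = 1000 m; k in km⁻¹ = k in m⁻¹ × 1000):
phi = phi₀·exp(−k·z) = 0.62 × exp(−0.498 × 4) = 0.62 × exp(−1.992)
  = 0.62 × 0.1364 = 0.0846

8.5%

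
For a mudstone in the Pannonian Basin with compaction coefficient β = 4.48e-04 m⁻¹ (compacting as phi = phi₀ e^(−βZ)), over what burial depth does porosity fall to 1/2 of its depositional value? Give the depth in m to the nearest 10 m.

Working in km (1 km = 1000 m; β in km⁻¹ = β in m⁻¹ × 1000):
phi/phi₀ = 1/2 ⇒ exp(−β·Z) = 1/2 ⇒ Z = ln(2) / β
Z = 0.6931 / 0.448 = 1.547 km

1550 m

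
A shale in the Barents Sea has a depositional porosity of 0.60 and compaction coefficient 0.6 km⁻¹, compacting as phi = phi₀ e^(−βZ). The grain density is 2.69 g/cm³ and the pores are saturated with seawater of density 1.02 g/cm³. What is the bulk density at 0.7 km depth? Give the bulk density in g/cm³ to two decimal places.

2.03 g/cm³

Porosity at depth: phi = 0.6·exp(−0.6×0.7) = 0.6×0.6570 = 0.3942
Bulk density: ρ_b = (1−phi)ρ_g + phi·ρ_f = 0.6058×2.69 + 0.3942×1.02
       = 1.630 + 0.402 = 2.032 g/cm³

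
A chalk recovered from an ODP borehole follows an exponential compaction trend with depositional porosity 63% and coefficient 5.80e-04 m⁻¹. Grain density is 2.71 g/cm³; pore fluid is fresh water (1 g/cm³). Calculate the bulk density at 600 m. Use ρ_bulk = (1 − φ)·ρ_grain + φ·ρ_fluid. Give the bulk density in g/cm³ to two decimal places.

1.95 g/cm³

Working in km (1 km = 1000 m; c in km⁻¹ = c in m⁻¹ × 1000):
Porosity at depth: phi = 0.63·exp(−0.58×0.6) = 0.63×0.7061 = 0.4448
Bulk density: ρ_b = (1−phi)ρ_g + phi·ρ_f = 0.5552×2.71 + 0.4448×1
       = 1.504 + 0.445 = 1.949 g/cm³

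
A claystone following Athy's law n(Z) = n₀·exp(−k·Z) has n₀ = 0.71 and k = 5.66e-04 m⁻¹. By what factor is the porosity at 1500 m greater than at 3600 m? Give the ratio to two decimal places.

3.28

Working in km (1 km = 1000 m; k in km⁻¹ = k in m⁻¹ × 1000):
n(Z₁)/n(Z₂) = e^(−k·Z₁)/e^(−k·Z₂) = e^{k(Z₂−Z₁)}
= exp(0.566 × 2.1) = exp(1.189) = 3.2825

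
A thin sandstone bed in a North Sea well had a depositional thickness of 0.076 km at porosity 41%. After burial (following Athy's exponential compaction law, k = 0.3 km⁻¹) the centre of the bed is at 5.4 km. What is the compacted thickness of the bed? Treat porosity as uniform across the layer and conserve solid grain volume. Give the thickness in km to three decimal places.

0.049 km

Porosity at 5.4 km: φ = 0.41·exp(−0.3×5.4) = 0.0811
Solid-volume conservation: h(1−φ) = h₀(1−φ₀) ⇒ h = h₀·(1−φ₀)/(1−φ)
h = 0.076 × (1 − 0.41)/(1 − 0.0811) = 0.076 × 0.6421 = 0.0488 km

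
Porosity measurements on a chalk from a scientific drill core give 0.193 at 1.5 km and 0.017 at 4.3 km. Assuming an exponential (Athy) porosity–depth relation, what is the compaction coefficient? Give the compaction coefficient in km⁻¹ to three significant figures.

Athy: n(d) = n₀ e^(−cd) ⇒ n₁/n₂ = e^{c(d₂−d₁)} ⇒ c = ln(n₁/n₂)/(d₂−d₁)
c = ln(0.193/0.017) / (4.3 − 1.5) = ln(11.35) / 2.8 = 2.4295 / 2.8 = 0.8677 km⁻¹

0.868 km⁻¹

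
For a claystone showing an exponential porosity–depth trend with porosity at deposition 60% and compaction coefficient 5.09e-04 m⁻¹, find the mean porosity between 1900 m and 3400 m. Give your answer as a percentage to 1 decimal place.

16.0%

Working in km (1 km = 1000 m; k in km⁻¹ = k in m⁻¹ × 1000):
⟨φ⟩ = (1/(d₂−d₁)) ∫ φ₀ e^(−kd) dd = φ₀·(e^(−k·d₁) − e^(−k·d₂)) / (k·(d₂−d₁))
e^(−0.509×1.9) = 0.3802; e^(−0.509×3.4) = 0.1772
⟨φ⟩ = 0.6 × (0.3802 − 0.1772) / (0.509 × 1.5) = 0.6 × 0.2659 = 0.1595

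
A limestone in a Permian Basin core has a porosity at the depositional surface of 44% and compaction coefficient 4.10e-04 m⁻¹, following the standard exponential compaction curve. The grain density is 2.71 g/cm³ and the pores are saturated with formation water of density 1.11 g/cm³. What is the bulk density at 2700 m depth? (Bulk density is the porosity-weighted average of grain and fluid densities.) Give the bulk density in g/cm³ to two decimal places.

2.48 g/cm³

Working in km (1 km = 1000 m; β in km⁻¹ = β in m⁻¹ × 1000):
Porosity at depth: n = 0.44·exp(−0.41×2.7) = 0.44×0.3305 = 0.1454
Bulk density: ρ_b = (1−n)ρ_g + n·ρ_f = 0.8546×2.71 + 0.1454×1.11
       = 2.316 + 0.161 = 2.477 g/cm³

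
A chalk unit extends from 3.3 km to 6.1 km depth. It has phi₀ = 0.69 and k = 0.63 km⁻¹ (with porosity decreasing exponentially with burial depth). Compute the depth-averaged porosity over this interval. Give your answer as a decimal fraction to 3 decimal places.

0.041

⟨phi⟩ = (1/(Z₂−Z₁)) ∫ phi₀ e^(−kZ) dZ = phi₀·(e^(−k·Z₁) − e^(−k·Z₂)) / (k·(Z₂−Z₁))
e^(−0.63×3.3) = 0.1251; e^(−0.63×6.1) = 0.0214
⟨phi⟩ = 0.69 × (0.1251 − 0.0214) / (0.63 × 2.8) = 0.69 × 0.0587 = 0.0405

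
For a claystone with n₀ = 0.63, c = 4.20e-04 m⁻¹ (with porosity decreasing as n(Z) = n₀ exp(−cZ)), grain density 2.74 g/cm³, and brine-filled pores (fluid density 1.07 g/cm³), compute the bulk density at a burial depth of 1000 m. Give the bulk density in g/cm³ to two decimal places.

Working in km (1 km = 1000 m; c in km⁻¹ = c in m⁻¹ × 1000):
Porosity at depth: n = 0.63·exp(−0.42×1) = 0.63×0.6570 = 0.4139
Bulk density: ρ_b = (1−n)ρ_g + n·ρ_f = 0.5861×2.74 + 0.4139×1.07
       = 1.606 + 0.443 = 2.049 g/cm³

2.05 g/cm³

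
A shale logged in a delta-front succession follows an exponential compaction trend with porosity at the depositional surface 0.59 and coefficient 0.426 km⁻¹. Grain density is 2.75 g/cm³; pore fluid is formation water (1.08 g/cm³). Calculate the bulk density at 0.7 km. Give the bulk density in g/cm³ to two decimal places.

2.02 g/cm³

Porosity at depth: n = 0.59·exp(−0.426×0.7) = 0.59×0.7422 = 0.4379
Bulk density: ρ_b = (1−n)ρ_g + n·ρ_f = 0.5621×2.75 + 0.4379×1.08
       = 1.546 + 0.473 = 2.019 g/cm³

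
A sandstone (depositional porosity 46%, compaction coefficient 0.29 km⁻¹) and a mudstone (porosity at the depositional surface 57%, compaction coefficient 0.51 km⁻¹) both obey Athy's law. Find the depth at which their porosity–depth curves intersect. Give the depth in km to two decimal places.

Set φ₀ₐ e^(−kₐZ) = φ₀ᵦ e^(−kᵦZ) ⇒ ln(φ₀ₐ/φ₀ᵦ) = (kₐ − kᵦ)·Z
Z = ln(0.46/0.57) / (0.29 − 0.51) = -0.2144 / -0.22 = 0.975 km

0.97 km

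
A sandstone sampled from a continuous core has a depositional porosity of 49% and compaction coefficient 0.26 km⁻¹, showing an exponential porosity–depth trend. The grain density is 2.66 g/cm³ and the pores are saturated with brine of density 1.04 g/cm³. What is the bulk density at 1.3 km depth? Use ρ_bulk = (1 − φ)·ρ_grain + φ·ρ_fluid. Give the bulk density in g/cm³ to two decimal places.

Porosity at depth: φ = 0.49·exp(−0.26×1.3) = 0.49×0.7132 = 0.3495
Bulk density: ρ_b = (1−φ)ρ_g + φ·ρ_f = 0.6505×2.66 + 0.3495×1.04
       = 1.730 + 0.363 = 2.094 g/cm³

2.09 g/cm³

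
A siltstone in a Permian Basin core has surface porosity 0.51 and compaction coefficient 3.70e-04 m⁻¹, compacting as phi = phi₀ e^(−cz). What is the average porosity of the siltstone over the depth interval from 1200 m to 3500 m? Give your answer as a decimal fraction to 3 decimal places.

Working in km (1 km = 1000 m; c in km⁻¹ = c in m⁻¹ × 1000):
⟨phi⟩ = (1/(z₂−z₁)) ∫ phi₀ e^(−cz) dz = phi₀·(e^(−c·z₁) − e^(−c·z₂)) / (c·(z₂−z₁))
e^(−0.37×1.2) = 0.6415; e^(−0.37×3.5) = 0.2739
⟨phi⟩ = 0.51 × (0.6415 − 0.2739) / (0.37 × 2.3) = 0.51 × 0.4319 = 0.2203

0.220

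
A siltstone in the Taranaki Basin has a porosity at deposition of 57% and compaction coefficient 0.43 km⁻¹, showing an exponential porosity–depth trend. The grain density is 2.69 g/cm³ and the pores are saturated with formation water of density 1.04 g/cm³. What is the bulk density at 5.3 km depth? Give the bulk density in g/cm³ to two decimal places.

2.59 g/cm³

Porosity at depth: phi = 0.57·exp(−0.43×5.3) = 0.57×0.1024 = 0.0584
Bulk density: ρ_b = (1−phi)ρ_g + phi·ρ_f = 0.9416×2.69 + 0.0584×1.04
       = 2.533 + 0.061 = 2.594 g/cm³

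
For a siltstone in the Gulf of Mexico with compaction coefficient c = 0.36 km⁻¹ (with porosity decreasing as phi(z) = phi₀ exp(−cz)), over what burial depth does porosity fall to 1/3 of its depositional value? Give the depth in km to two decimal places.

phi/phi₀ = 1/3 ⇒ exp(−c·z) = 1/3 ⇒ z = ln(3) / c
z = 1.0986 / 0.36 = 3.052 km

3.05 km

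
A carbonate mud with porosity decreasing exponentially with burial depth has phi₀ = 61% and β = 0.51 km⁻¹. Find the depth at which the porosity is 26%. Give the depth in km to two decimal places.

Invert Athy's law: z = ln(phi₀/phi) / β
z = ln(0.61/0.26) / 0.51 = ln(2.346) / 0.51 = 0.8528 / 0.51 = 1.672 km

1.67 km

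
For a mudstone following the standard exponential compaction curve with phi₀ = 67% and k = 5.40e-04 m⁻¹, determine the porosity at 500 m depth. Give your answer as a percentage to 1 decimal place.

Working in km (1 km = 1000 m; k in km⁻¹ = k in m⁻¹ × 1000):
phi = phi₀·exp(−k·Z) = 0.67 × exp(−0.54 × 0.5) = 0.67 × exp(−0.27)
  = 0.67 × 0.7634 = 0.5115

51.1%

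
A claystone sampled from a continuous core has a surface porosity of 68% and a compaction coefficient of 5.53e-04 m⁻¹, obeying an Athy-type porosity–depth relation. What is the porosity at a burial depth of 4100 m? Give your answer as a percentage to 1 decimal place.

Working in km (1 km = 1000 m; β in km⁻¹ = β in m⁻¹ × 1000):
phi = phi₀·exp(−β·z) = 0.68 × exp(−0.553 × 4.1) = 0.68 × exp(−2.267)
  = 0.68 × 0.1036 = 0.0704

7.0%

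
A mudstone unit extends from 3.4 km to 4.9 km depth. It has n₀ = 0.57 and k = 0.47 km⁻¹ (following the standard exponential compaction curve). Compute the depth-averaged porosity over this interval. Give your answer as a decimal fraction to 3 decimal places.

⟨n⟩ = (1/(d₂−d₁)) ∫ n₀ e^(−kd) dd = n₀·(e^(−k·d₁) − e^(−k·d₂)) / (k·(d₂−d₁))
e^(−0.47×3.4) = 0.2023; e^(−0.47×4.9) = 0.1000
⟨n⟩ = 0.57 × (0.2023 − 0.1000) / (0.47 × 1.5) = 0.57 × 0.1452 = 0.0827

0.083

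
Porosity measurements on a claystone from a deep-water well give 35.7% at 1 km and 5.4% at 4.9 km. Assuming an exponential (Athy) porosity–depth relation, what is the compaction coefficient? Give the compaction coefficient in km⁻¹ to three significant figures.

Athy: phi(d) = phi₀ e^(−βd) ⇒ phi₁/phi₂ = e^{β(d₂−d₁)} ⇒ β = ln(phi₁/phi₂)/(d₂−d₁)
β = ln(0.357/0.054) / (4.9 − 1) = ln(6.611) / 3.9 = 1.8888 / 3.9 = 0.4843 km⁻¹

0.484 km⁻¹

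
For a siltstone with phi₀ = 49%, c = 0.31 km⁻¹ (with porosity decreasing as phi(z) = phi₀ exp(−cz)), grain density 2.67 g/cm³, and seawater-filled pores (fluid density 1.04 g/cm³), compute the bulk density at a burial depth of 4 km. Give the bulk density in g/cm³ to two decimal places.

Porosity at depth: phi = 0.49·exp(−0.31×4) = 0.49×0.2894 = 0.1418
Bulk density: ρ_b = (1−phi)ρ_g + phi·ρ_f = 0.8582×2.67 + 0.1418×1.04
       = 2.291 + 0.147 = 2.439 g/cm³

2.44 g/cm³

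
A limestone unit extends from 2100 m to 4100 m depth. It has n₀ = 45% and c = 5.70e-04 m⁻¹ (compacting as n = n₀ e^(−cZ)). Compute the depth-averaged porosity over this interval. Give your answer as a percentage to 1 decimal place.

8.1%

Working in km (1 km = 1000 m; c in km⁻¹ = c in m⁻¹ × 1000):
⟨n⟩ = (1/(Z₂−Z₁)) ∫ n₀ e^(−cZ) dZ = n₀·(e^(−c·Z₁) − e^(−c·Z₂)) / (c·(Z₂−Z₁))
e^(−0.57×2.1) = 0.3021; e^(−0.57×4.1) = 0.0966
⟨n⟩ = 0.45 × (0.3021 − 0.0966) / (0.57 × 2) = 0.45 × 0.1802 = 0.0811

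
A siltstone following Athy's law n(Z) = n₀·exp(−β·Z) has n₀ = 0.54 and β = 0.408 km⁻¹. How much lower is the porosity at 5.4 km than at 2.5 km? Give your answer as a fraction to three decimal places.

0.135

n(2.5) = 0.54·e^(−0.408×2.5) = 0.1947
n(5.4) = 0.54·e^(−0.408×5.4) = 0.0596
Δn = 0.1947 − 0.0596 = 0.1351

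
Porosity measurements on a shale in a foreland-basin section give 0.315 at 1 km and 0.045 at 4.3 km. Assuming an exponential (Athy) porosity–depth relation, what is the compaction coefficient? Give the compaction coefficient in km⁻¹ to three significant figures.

Athy: φ(d) = φ₀ e^(−kd) ⇒ φ₁/φ₂ = e^{k(d₂−d₁)} ⇒ k = ln(φ₁/φ₂)/(d₂−d₁)
k = ln(0.315/0.045) / (4.3 − 1) = ln(7) / 3.3 = 1.9459 / 3.3 = 0.5897 km⁻¹

0.590 km⁻¹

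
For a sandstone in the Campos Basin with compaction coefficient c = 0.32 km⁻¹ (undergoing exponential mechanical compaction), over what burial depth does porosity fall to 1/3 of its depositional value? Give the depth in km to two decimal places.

3.43 km

φ/φ₀ = 1/3 ⇒ exp(−c·z) = 1/3 ⇒ z = ln(3) / c
z = 1.0986 / 0.32 = 3.433 km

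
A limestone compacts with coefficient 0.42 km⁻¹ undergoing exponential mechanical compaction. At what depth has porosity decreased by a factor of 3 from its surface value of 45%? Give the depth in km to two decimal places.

φ/φ₀ = 1/3 ⇒ exp(−k·d) = 1/3 ⇒ d = ln(3) / k
d = 1.0986 / 0.42 = 2.616 km

2.62 km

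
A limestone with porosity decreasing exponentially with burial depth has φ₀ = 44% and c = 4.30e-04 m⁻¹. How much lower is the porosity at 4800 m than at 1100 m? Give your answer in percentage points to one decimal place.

21.8 percentage points

Working in km (1 km = 1000 m; c in km⁻¹ = c in m⁻¹ × 1000):
φ(1.1) = 0.44·e^(−0.43×1.1) = 0.2742
φ(4.8) = 0.44·e^(−0.43×4.8) = 0.0559
Δφ = 0.2742 − 0.0559 = 0.2183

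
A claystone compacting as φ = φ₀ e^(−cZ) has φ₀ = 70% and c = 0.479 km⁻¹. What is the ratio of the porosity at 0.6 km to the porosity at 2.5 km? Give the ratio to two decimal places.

φ(Z₁)/φ(Z₂) = e^(−c·Z₁)/e^(−c·Z₂) = e^{c(Z₂−Z₁)}
= exp(0.479 × 1.9) = exp(0.9101) = 2.4846

2.48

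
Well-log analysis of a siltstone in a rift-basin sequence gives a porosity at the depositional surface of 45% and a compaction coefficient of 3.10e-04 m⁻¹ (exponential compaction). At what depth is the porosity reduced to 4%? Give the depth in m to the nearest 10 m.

Working in km (1 km = 1000 m; k in km⁻¹ = k in m⁻¹ × 1000):
Invert Athy's law: Z = ln(n₀/n) / k
Z = ln(0.45/0.04) / 0.31 = ln(11.25) / 0.31 = 2.4204 / 0.31 = 7.808 km

7810 m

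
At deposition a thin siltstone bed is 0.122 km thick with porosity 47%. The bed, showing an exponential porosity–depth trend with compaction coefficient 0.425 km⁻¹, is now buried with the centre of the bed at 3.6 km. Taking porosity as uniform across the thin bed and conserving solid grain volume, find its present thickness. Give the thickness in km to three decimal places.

0.072 km

Porosity at 3.6 km: phi = 0.47·exp(−0.425×3.6) = 0.1018
Solid-volume conservation: h(1−phi) = h₀(1−phi₀) ⇒ h = h₀·(1−phi₀)/(1−phi)
h = 0.122 × (1 − 0.47)/(1 − 0.1018) = 0.122 × 0.5901 = 0.0720 km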